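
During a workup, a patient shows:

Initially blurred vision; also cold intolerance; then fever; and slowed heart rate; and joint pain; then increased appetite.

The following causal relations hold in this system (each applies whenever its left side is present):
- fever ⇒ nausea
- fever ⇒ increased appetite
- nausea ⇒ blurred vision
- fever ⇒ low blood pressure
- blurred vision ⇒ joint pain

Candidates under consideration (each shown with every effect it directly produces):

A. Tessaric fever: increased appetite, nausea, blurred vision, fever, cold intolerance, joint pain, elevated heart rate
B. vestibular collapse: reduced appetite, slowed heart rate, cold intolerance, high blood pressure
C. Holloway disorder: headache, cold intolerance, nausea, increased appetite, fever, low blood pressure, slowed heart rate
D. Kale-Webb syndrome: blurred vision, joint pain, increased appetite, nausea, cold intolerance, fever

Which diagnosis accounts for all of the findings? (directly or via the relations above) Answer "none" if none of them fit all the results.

C

Testing each hypothesis:
(A) Tessaric fever — fails on slowed heart rate (predicts elevated heart rate, not slowed heart rate)
(B) vestibular collapse — fails on blurred vision, fever, joint pain, increased appetite (predicts reduced appetite, not increased appetite)
(C) Holloway disorder — blurred vision match (by nausea → blurred vision); cold intolerance match; fever match; slowed heart rate match; joint pain match (by nausea → blurred vision → joint pain); increased appetite match
(D) Kale-Webb syndrome — does not account for slowed heart rate
(C) alone accounts for all the evidence.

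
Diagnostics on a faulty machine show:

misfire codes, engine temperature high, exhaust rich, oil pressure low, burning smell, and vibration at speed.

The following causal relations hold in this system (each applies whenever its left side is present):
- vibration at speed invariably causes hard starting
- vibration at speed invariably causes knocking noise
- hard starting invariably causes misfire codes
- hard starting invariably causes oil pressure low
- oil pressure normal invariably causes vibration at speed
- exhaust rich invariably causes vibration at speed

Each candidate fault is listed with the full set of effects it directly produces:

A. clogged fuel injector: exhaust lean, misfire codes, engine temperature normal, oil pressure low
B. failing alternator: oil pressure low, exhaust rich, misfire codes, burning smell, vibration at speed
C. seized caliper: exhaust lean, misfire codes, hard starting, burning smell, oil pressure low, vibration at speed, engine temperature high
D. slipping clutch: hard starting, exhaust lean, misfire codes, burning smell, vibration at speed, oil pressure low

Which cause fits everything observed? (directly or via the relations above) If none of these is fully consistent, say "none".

none

Testing each hypothesis:
(A) clogged fuel injector — misfire codes ✓; engine temperature high ✗; exhaust rich ✗; oil pressure low ✓; burning smell ✗; vibration at speed ✗
(B) failing alternator — does not account for engine temperature high
(C) seized caliper — fails on exhaust rich (predicts exhaust lean, not exhaust rich)
(D) slipping clutch — fails on engine temperature high, exhaust rich (predicts exhaust lean, not exhaust rich)
No candidate is consistent with all observations.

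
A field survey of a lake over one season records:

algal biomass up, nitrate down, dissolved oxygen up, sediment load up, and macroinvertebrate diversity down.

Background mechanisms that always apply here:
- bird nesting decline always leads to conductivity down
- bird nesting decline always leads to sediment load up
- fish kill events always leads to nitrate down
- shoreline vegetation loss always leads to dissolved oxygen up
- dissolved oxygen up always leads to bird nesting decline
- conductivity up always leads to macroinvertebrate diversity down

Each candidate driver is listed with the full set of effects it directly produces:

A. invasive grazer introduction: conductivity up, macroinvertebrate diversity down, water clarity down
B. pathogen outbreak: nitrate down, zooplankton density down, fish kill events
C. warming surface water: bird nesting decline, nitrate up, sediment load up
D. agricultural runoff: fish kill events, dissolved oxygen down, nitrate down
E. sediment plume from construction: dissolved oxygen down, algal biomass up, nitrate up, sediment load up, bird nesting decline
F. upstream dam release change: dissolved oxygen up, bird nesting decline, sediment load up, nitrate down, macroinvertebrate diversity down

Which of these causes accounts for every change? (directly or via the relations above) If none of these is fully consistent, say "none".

none

Checking each candidate against the observations:
(A) invasive grazer introduction — does not account for algal biomass up, nitrate down, dissolved oxygen up, sediment load up
(B) pathogen outbreak — does not account for algal biomass up, dissolved oxygen up, sediment load up, macroinvertebrate diversity down
(C) warming surface water — algal biomass up miss; nitrate down miss; dissolved oxygen up miss; sediment load up match; macroinvertebrate diversity down miss
(D) agricultural runoff — fails on algal biomass up, dissolved oxygen up, sediment load up, macroinvertebrate diversity down (predicts dissolved oxygen down, not dissolved oxygen up)
(E) sediment plume from construction — fails on nitrate down, dissolved oxygen up, macroinvertebrate diversity down (predicts nitrate up, not nitrate down; predicts dissolved oxygen down, not dissolved oxygen up)
(F) upstream dam release change — algal biomass up miss; nitrate down match; dissolved oxygen up match; sediment load up match; macroinvertebrate diversity down match
No candidate is consistent with all observations.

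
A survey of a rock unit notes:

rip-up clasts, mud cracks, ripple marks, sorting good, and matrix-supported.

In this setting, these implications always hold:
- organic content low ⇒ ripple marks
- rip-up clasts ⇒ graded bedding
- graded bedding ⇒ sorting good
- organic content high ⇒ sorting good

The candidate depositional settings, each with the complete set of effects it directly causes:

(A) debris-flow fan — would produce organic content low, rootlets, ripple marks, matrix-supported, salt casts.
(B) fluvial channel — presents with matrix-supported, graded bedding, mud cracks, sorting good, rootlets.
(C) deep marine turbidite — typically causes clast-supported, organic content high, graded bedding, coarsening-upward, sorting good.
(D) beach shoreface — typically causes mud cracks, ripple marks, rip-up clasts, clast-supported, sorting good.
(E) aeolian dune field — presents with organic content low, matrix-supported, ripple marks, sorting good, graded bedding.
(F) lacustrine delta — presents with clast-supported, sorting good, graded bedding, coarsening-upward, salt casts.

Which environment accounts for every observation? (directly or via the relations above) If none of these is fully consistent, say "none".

none

Checking each candidate against the observations:
(A) debris-flow fan — rip-up clasts miss; mud cracks miss; ripple marks match; sorting good miss; matrix-supported match
(B) fluvial channel — rip-up clasts miss; mud cracks match; ripple marks miss; sorting good match; matrix-supported match
(C) deep marine turbidite — rip-up clasts miss; mud cracks miss; ripple marks miss; sorting good match; matrix-supported miss
(D) beach shoreface — rip-up clasts match; mud cracks match; ripple marks match; sorting good match; matrix-supported miss
(E) aeolian dune field — does not account for rip-up clasts, mud cracks
(F) lacustrine delta — rip-up clasts miss; mud cracks miss; ripple marks miss; sorting good match; matrix-supported miss
None of the listed candidates fits everything.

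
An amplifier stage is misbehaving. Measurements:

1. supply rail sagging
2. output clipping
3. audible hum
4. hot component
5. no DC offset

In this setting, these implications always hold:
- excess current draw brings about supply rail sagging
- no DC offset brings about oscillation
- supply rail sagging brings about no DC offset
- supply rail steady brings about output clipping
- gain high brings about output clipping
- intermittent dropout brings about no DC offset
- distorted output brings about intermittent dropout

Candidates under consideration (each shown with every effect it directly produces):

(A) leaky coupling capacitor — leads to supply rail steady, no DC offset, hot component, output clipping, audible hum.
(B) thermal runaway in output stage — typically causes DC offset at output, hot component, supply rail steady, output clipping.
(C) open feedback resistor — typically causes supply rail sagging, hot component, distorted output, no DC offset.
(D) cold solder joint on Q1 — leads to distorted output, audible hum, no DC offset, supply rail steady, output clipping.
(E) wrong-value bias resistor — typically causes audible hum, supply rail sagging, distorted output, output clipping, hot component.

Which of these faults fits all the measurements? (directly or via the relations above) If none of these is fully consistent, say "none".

Per-candidate check:
(A) leaky coupling capacitor — supply rail sagging ✗; output clipping ✓; audible hum ✓; hot component ✓; no DC offset ✓
(B) thermal runaway in output stage — fails on supply rail sagging, audible hum, no DC offset (predicts supply rail steady, not supply rail sagging; predicts DC offset at output, not no DC offset)
(C) open feedback resistor — supply rail sagging ✓; output clipping ✗; audible hum ✗; hot component ✓; no DC offset ✓
(D) cold solder joint on Q1 — fails on supply rail sagging, hot component (predicts supply rail steady, not supply rail sagging)
(E) wrong-value bias resistor — supply rail sagging ✓; output clipping ✓; audible hum ✓; hot component ✓; no DC offset ✓ (by supply rail sagging → no DC offset)
Only (E) is consistent with every observation.

E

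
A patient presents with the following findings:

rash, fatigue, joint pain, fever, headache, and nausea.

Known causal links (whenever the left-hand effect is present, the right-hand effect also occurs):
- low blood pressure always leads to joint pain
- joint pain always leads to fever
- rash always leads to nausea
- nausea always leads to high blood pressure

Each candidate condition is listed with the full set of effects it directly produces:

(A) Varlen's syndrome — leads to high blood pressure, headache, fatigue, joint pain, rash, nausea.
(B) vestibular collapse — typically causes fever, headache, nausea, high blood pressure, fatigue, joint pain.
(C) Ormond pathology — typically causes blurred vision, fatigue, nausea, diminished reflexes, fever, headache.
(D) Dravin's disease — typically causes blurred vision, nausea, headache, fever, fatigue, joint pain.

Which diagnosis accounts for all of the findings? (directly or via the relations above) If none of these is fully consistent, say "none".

A

Per-candidate check:
(A) Varlen's syndrome — rash yes; fatigue yes; joint pain yes; fever yes (through joint pain → fever); headache yes; nausea yes
(B) vestibular collapse — does not account for rash
(C) Ormond pathology — does not account for rash, joint pain
(D) Dravin's disease — does not account for rash
(A) is the only candidate with no mismatches.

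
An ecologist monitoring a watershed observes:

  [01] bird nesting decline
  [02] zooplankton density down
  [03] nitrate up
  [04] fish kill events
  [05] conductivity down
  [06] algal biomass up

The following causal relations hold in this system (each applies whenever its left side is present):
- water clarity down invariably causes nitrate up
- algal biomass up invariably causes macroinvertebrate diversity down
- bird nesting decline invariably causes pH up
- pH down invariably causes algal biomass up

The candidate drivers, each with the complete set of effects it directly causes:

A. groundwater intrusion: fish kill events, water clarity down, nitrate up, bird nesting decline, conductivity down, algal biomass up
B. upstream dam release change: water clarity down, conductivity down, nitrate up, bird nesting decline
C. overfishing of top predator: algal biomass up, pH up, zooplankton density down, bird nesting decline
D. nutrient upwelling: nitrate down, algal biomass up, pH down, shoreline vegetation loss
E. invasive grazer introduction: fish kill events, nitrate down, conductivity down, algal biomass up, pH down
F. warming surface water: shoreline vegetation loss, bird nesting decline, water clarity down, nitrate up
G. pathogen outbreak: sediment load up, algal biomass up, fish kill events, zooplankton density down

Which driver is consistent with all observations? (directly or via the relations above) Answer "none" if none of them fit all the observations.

none

Testing each hypothesis:
(A) groundwater intrusion — bird nesting decline match; zooplankton density down miss; nitrate up match; fish kill events match; conductivity down match; algal biomass up match
(B) upstream dam release change — does not account for zooplankton density down, fish kill events, algal biomass up
(C) overfishing of top predator — bird nesting decline match; zooplankton density down match; nitrate up miss; fish kill events miss; conductivity down miss; algal biomass up match
(D) nutrient upwelling — fails on bird nesting decline, zooplankton density down, nitrate up, fish kill events, conductivity down (predicts nitrate down, not nitrate up)
(E) invasive grazer introduction — fails on bird nesting decline, zooplankton density down, nitrate up (predicts nitrate down, not nitrate up)
(F) warming surface water — does not account for zooplankton density down, fish kill events, conductivity down, algal biomass up
(G) pathogen outbreak — does not account for bird nesting decline, nitrate up, conductivity down
Every candidate fails on at least one observation.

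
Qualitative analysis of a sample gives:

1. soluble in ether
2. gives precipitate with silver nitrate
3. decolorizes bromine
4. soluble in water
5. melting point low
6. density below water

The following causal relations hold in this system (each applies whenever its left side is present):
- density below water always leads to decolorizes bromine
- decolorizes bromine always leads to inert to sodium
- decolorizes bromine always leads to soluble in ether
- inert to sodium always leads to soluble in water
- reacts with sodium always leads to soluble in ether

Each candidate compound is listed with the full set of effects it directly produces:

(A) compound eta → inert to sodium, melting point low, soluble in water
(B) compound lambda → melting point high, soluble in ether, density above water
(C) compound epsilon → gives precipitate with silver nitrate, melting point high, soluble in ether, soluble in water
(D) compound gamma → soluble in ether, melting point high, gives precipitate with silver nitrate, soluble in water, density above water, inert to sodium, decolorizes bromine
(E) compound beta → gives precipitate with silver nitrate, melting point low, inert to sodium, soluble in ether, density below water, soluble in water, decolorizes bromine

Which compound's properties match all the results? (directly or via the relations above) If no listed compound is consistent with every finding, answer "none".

Per-candidate check:
(A) compound eta — does not account for soluble in ether, gives precipitate with silver nitrate, decolorizes bromine, density below water
(B) compound lambda — fails on gives precipitate with silver nitrate, decolorizes bromine, soluble in water, melting point low, density below water (predicts melting point high, not melting point low; predicts density above water, not density below water)
(C) compound epsilon — soluble in ether ✓; gives precipitate with silver nitrate ✓; decolorizes bromine ✗; soluble in water ✓; melting point low ✗; density below water ✗
(D) compound gamma — fails on melting point low, density below water (predicts melting point high, not melting point low; predicts density above water, not density below water)
(E) compound beta — accounts for every observation
Only (E) is consistent with every observation.

E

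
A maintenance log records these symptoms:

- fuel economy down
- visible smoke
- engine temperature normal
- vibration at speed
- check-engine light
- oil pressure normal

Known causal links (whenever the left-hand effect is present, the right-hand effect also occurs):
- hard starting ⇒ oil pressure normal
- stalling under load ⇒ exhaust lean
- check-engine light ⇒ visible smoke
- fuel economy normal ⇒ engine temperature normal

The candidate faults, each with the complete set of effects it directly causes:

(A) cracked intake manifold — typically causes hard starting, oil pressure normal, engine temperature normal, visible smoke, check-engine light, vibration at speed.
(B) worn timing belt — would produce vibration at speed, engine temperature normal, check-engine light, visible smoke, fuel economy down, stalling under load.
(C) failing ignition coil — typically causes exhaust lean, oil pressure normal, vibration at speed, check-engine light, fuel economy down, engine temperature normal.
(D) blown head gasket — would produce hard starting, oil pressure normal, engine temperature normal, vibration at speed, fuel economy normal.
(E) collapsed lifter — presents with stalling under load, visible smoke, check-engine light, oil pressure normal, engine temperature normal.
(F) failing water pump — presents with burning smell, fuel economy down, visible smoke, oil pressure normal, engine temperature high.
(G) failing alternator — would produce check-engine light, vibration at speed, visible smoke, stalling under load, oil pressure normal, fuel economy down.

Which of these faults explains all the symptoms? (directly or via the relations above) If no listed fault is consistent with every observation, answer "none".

For each candidate, compare predicted effects to what was observed:
(A) cracked intake manifold — fuel economy down NO; visible smoke yes; engine temperature normal yes; vibration at speed yes; check-engine light yes; oil pressure normal yes
(B) worn timing belt — fuel economy down yes; visible smoke yes; engine temperature normal yes; vibration at speed yes; check-engine light yes; oil pressure normal NO
(C) failing ignition coil — fuel economy down yes; visible smoke yes (through check-engine light → visible smoke); engine temperature normal yes; vibration at speed yes; check-engine light yes; oil pressure normal yes
(D) blown head gasket — fuel economy down NO; visible smoke NO; engine temperature normal yes; vibration at speed yes; check-engine light NO; oil pressure normal yes
(E) collapsed lifter — fuel economy down NO; visible smoke yes; engine temperature normal yes; vibration at speed NO; check-engine light yes; oil pressure normal yes
(F) failing water pump — fuel economy down yes; visible smoke yes; engine temperature normal NO; vibration at speed NO; check-engine light NO; oil pressure normal yes
(G) failing alternator — fuel economy down yes; visible smoke yes; engine temperature normal NO; vibration at speed yes; check-engine light yes; oil pressure normal yes
(C) alone accounts for all the evidence.

C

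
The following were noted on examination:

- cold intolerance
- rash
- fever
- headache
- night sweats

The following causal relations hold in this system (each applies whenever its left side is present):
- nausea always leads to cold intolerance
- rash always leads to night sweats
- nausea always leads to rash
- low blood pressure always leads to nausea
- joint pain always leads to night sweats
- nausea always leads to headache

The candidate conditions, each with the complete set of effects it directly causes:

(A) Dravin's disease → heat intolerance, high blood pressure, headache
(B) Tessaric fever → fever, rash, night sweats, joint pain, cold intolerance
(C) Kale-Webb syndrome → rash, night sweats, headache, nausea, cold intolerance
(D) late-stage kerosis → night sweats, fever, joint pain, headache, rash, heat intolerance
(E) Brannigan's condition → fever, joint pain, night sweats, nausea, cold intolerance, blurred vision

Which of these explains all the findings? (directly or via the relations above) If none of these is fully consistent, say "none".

E

Checking each candidate against the observations:
(A) Dravin's disease — fails on cold intolerance, rash, fever, night sweats (predicts heat intolerance, not cold intolerance)
(B) Tessaric fever — does not account for headache
(C) Kale-Webb syndrome — does not account for fever
(D) late-stage kerosis — cold intolerance NO; rash yes; fever yes; headache yes; night sweats yes
(E) Brannigan's condition — accounts for every observation (rash by nausea → rash)
(E) is the only candidate with no mismatches.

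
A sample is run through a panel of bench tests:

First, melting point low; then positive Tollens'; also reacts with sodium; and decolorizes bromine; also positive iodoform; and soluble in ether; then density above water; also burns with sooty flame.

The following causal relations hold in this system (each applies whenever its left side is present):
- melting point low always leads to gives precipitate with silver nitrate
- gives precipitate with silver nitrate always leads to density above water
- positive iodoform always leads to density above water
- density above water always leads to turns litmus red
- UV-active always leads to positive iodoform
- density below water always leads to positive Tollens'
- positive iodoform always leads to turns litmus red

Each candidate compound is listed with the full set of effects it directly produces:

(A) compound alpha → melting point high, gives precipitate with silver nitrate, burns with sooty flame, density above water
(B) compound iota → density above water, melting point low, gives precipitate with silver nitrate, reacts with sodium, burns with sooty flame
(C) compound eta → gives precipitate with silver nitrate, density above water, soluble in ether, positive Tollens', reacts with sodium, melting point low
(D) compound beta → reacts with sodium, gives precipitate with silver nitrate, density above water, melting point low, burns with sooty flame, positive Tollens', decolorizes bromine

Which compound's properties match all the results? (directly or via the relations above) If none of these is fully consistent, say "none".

Testing each hypothesis:
(A) compound alpha — melting point low -; positive Tollens' -; reacts with sodium -; decolorizes bromine -; positive iodoform -; soluble in ether -; density above water +; burns with sooty flame +
(B) compound iota — does not account for positive Tollens', decolorizes bromine, positive iodoform, soluble in ether
(C) compound eta — melting point low +; positive Tollens' +; reacts with sodium +; decolorizes bromine -; positive iodoform -; soluble in ether +; density above water +; burns with sooty flame -
(D) compound beta — melting point low +; positive Tollens' +; reacts with sodium +; decolorizes bromine +; positive iodoform -; soluble in ether -; density above water +; burns with sooty flame +
No candidate is consistent with all observations.

none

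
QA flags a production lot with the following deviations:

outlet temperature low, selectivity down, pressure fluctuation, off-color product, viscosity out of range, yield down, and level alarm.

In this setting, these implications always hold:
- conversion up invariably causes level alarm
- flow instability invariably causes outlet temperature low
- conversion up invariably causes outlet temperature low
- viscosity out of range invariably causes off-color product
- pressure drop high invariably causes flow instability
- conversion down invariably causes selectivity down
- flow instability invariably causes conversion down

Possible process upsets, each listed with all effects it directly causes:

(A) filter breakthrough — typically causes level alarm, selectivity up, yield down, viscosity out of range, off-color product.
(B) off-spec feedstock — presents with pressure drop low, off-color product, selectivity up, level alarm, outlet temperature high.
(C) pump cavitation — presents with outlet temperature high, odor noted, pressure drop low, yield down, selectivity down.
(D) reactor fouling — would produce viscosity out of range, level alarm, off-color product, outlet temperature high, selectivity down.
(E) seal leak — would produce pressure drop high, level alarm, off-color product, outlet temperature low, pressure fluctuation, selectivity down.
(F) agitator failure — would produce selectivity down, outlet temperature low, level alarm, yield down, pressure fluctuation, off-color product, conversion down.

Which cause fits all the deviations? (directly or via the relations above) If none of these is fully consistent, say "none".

Per-candidate check:
(A) filter breakthrough — outlet temperature low -; selectivity down -; pressure fluctuation -; off-color product +; viscosity out of range +; yield down +; level alarm +
(B) off-spec feedstock — outlet temperature low -; selectivity down -; pressure fluctuation -; off-color product +; viscosity out of range -; yield down -; level alarm +
(C) pump cavitation — outlet temperature low -; selectivity down +; pressure fluctuation -; off-color product -; viscosity out of range -; yield down +; level alarm -
(D) reactor fouling — outlet temperature low -; selectivity down +; pressure fluctuation -; off-color product +; viscosity out of range +; yield down -; level alarm +
(E) seal leak — outlet temperature low +; selectivity down +; pressure fluctuation +; off-color product +; viscosity out of range -; yield down -; level alarm +
(F) agitator failure — outlet temperature low +; selectivity down +; pressure fluctuation +; off-color product +; viscosity out of range -; yield down +; level alarm +
Every candidate fails on at least one observation.

none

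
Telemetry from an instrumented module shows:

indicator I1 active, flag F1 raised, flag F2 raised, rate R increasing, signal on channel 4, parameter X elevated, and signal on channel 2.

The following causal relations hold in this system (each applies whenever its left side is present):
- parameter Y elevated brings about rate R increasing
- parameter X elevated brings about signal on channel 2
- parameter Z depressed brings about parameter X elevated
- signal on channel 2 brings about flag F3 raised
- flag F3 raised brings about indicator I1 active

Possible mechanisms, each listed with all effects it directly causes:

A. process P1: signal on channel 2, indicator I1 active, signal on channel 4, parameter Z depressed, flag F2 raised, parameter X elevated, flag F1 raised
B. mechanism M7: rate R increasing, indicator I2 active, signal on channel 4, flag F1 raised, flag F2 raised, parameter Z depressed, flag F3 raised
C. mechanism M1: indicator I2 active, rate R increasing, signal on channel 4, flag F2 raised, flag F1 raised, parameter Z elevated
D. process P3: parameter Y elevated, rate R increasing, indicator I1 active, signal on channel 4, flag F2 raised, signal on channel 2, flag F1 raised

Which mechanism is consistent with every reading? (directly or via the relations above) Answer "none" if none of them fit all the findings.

B

Checking each candidate against the observations:
(A) process P1 — indicator I1 active +; flag F1 raised +; flag F2 raised +; rate R increasing -; signal on channel 4 +; parameter X elevated +; signal on channel 2 +
(B) mechanism M7 — accounts for every observation (indicator I1 active via flag F3 raised → indicator I1 active)
(C) mechanism M1 — does not account for indicator I1 active, parameter X elevated, signal on channel 2
(D) process P3 — does not account for parameter X elevated
(B) is the only candidate with no mismatches.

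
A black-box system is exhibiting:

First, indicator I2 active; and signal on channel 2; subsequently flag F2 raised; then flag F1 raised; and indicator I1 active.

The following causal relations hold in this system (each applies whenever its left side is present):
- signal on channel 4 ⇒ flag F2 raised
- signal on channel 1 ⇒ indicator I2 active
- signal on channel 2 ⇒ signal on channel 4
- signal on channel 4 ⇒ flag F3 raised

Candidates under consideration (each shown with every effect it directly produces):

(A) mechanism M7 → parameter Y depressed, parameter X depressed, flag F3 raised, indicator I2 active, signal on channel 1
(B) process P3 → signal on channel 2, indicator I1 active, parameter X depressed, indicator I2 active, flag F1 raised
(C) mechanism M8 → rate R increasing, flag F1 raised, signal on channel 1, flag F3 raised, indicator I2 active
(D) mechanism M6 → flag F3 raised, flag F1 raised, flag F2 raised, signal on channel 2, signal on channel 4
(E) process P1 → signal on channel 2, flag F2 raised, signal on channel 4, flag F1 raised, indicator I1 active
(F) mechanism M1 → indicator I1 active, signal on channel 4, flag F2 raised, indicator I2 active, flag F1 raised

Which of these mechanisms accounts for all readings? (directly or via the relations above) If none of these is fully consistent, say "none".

B

Per-candidate check:
(A) mechanism M7 — does not account for signal on channel 2, flag F2 raised, flag F1 raised, indicator I1 active
(B) process P3 — indicator I2 active ✓; signal on channel 2 ✓; flag F2 raised ✓ (via signal on channel 2 → signal on channel 4 → flag F2 raised); flag F1 raised ✓; indicator I1 active ✓
(C) mechanism M8 — does not account for signal on channel 2, flag F2 raised, indicator I1 active
(D) mechanism M6 — indicator I2 active ✗; signal on channel 2 ✓; flag F2 raised ✓; flag F1 raised ✓; indicator I1 active ✗
(E) process P1 — indicator I2 active ✗; signal on channel 2 ✓; flag F2 raised ✓; flag F1 raised ✓; indicator I1 active ✓
(F) mechanism M1 — does not account for signal on channel 2
(B) alone accounts for all the evidence.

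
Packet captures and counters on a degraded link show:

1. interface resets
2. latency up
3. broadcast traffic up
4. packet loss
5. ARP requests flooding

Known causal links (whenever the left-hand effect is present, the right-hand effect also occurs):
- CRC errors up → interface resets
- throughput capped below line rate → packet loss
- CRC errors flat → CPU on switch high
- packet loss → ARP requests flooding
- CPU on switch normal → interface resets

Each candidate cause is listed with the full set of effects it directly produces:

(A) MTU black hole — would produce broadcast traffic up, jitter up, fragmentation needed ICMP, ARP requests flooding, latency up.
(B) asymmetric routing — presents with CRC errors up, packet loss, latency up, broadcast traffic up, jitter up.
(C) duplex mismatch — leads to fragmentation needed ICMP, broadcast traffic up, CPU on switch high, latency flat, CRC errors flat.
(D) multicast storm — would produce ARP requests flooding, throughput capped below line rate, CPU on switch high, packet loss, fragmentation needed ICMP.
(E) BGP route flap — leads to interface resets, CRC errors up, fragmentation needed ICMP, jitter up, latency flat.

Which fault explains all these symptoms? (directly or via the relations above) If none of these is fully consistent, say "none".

B

Checking each candidate against the observations:
(A) MTU black hole — interface resets -; latency up +; broadcast traffic up +; packet loss -; ARP requests flooding +
(B) asymmetric routing — interface resets + (through CRC errors up → interface resets); latency up +; broadcast traffic up +; packet loss +; ARP requests flooding + (through packet loss → ARP requests flooding)
(C) duplex mismatch — fails on interface resets, latency up, packet loss, ARP requests flooding (predicts latency flat, not latency up)
(D) multicast storm — interface resets -; latency up -; broadcast traffic up -; packet loss +; ARP requests flooding +
(E) BGP route flap — interface resets +; latency up -; broadcast traffic up -; packet loss -; ARP requests flooding -
Only (B) is consistent with every observation.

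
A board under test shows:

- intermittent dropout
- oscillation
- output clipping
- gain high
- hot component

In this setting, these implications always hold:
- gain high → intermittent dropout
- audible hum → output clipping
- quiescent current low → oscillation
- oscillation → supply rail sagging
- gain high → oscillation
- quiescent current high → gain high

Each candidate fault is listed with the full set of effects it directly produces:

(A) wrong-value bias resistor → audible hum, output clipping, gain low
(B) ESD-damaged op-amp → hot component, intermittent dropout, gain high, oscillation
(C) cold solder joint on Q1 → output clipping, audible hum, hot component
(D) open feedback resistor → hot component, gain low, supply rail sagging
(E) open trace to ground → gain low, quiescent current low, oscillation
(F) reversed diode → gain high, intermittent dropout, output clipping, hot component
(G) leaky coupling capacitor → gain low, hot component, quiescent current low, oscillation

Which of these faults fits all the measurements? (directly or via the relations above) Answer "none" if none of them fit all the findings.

F

For each candidate, compare predicted effects to what was observed:
(A) wrong-value bias resistor — intermittent dropout -; oscillation -; output clipping +; gain high -; hot component -
(B) ESD-damaged op-amp — intermittent dropout +; oscillation +; output clipping -; gain high +; hot component +
(C) cold solder joint on Q1 — intermittent dropout -; oscillation -; output clipping +; gain high -; hot component +
(D) open feedback resistor — intermittent dropout -; oscillation -; output clipping -; gain high -; hot component +
(E) open trace to ground — intermittent dropout -; oscillation +; output clipping -; gain high -; hot component -
(F) reversed diode — accounts for every observation (oscillation via gain high → oscillation)
(G) leaky coupling capacitor — intermittent dropout -; oscillation +; output clipping -; gain high -; hot component +
(F) is the only candidate with no mismatches.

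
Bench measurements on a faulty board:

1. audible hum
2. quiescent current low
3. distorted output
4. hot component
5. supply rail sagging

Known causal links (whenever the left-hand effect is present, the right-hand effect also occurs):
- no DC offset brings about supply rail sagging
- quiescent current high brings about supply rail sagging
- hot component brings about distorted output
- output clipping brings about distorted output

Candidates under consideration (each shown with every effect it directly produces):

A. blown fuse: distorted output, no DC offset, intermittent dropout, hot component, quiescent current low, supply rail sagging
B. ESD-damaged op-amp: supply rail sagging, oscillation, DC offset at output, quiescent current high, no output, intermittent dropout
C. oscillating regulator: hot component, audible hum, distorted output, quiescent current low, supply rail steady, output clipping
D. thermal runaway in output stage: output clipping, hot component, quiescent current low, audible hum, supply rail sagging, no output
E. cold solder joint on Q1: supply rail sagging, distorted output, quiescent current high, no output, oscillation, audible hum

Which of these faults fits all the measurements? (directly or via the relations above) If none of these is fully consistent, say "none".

D

For each candidate, compare predicted effects to what was observed:
(A) blown fuse — audible hum ✗; quiescent current low ✓; distorted output ✓; hot component ✓; supply rail sagging ✓
(B) ESD-damaged op-amp — fails on audible hum, quiescent current low, distorted output, hot component (predicts quiescent current high, not quiescent current low)
(C) oscillating regulator — audible hum ✓; quiescent current low ✓; distorted output ✓; hot component ✓; supply rail sagging ✗
(D) thermal runaway in output stage — audible hum ✓; quiescent current low ✓; distorted output ✓ (by hot component → distorted output); hot component ✓; supply rail sagging ✓
(E) cold solder joint on Q1 — fails on quiescent current low, hot component (predicts quiescent current high, not quiescent current low)
(D) alone accounts for all the evidence.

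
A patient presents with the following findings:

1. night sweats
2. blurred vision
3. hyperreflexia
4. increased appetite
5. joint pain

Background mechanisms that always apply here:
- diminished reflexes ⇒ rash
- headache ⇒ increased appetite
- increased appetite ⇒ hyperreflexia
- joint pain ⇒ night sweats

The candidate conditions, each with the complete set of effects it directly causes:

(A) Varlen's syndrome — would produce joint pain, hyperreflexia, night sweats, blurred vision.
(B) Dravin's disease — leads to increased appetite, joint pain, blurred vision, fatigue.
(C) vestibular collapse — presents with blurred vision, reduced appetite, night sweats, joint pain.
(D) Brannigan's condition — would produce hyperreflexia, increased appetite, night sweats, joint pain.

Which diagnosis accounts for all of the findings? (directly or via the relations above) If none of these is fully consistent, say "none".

B

Checking each candidate against the observations:
(A) Varlen's syndrome — does not account for increased appetite
(B) Dravin's disease — accounts for every observation (night sweats through joint pain → night sweats)
(C) vestibular collapse — fails on hyperreflexia, increased appetite (predicts reduced appetite, not increased appetite)
(D) Brannigan's condition — night sweats +; blurred vision -; hyperreflexia +; increased appetite +; joint pain +
Only (B) is consistent with every observation.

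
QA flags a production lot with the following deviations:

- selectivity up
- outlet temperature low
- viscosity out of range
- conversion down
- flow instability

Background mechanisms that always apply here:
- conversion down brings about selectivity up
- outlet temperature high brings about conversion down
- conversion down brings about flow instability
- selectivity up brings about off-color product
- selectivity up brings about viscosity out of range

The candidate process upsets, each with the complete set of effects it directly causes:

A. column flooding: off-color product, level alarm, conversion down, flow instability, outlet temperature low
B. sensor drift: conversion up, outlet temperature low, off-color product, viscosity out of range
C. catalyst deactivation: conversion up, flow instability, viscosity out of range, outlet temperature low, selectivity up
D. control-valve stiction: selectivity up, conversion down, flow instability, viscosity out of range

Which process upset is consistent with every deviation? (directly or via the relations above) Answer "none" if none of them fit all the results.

A

Testing each hypothesis:
(A) column flooding — selectivity up yes (through conversion down → selectivity up); outlet temperature low yes; viscosity out of range yes (through conversion down → selectivity up → viscosity out of range); conversion down yes; flow instability yes
(B) sensor drift — fails on selectivity up, conversion down, flow instability (predicts conversion up, not conversion down)
(C) catalyst deactivation — selectivity up yes; outlet temperature low yes; viscosity out of range yes; conversion down NO; flow instability yes
(D) control-valve stiction — selectivity up yes; outlet temperature low NO; viscosity out of range yes; conversion down yes; flow instability yes
Only (A) is consistent with every observation.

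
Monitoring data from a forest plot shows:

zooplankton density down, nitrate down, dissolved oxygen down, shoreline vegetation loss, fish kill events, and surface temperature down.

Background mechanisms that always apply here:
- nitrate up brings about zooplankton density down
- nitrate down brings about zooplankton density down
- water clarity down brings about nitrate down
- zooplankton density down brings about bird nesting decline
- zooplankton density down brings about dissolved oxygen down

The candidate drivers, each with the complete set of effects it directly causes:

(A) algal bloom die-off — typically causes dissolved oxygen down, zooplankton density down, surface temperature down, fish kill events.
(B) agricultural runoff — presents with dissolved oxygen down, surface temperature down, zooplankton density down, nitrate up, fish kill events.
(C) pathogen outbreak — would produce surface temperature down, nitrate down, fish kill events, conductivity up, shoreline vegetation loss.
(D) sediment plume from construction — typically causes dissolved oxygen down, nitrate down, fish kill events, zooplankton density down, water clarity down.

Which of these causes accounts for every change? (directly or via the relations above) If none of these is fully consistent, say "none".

C

Testing each hypothesis:
(A) algal bloom die-off — zooplankton density down +; nitrate down -; dissolved oxygen down +; shoreline vegetation loss -; fish kill events +; surface temperature down +
(B) agricultural runoff — zooplankton density down +; nitrate down -; dissolved oxygen down +; shoreline vegetation loss -; fish kill events +; surface temperature down +
(C) pathogen outbreak — zooplankton density down + (by nitrate down → zooplankton density down); nitrate down +; dissolved oxygen down + (by nitrate down → zooplankton density down → dissolved oxygen down); shoreline vegetation loss +; fish kill events +; surface temperature down +
(D) sediment plume from construction — does not account for shoreline vegetation loss, surface temperature down
(C) is the only candidate with no mismatches.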